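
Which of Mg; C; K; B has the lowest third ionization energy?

B

Consider each +2 ion: Mg²⁺ is the bare [Ne] core; C²⁺ still has 2 valence electrons; K²⁺ is already 1 electron into the core; B²⁺ still has 1 valence electron.
Usually core removal costs more than valence removal, but here the competition is close: a tightly held n=2 valence electron can cost more to remove than an n=3 core electron, so the actual values have to decide it.
Valence configurations: C²⁺ [He]2s², B²⁺ [He]2s¹.
Approximate IE_3 values (kJ/mol): Mg 7733, C 4620, K 4420, B 3660.
Hence IE_3: B < K < C < Mg.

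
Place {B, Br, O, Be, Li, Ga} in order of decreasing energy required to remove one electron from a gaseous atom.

IE₁ increases left→right with effective nuclear charge and decreases top→bottom as the valence shell moves farther out.
Neither a single period nor a single group — weigh both effects.
Ga > Li: period and group pull opposite ways; the across-period shift dominates (579 vs 520 kJ/mol).
B > Ga: they share group 13; the group trend gives B the larger value.
Be > B: this pair runs against the simple trend — see the exception note.
Br > Be: period and group pull opposite ways; the across-period shift dominates (1140 vs 900 kJ/mol).
O > Br: period and group pull opposite ways; the down-group shift dominates (1314 vs 1140 kJ/mol).
Note the exception: Be has a higher first ionization energy than B, contrary to the simple trend — removing B's lone 2p electron is easier than breaking Be's filled 2s².
Approximate values (kJ/mol): Li 520, Be 900, B 801, O 1314, Ga 579, Br 1140.
So from highest to lowest: O > Br > Be > B > Ga > Li.

O > Br > Be > B > Ga > Li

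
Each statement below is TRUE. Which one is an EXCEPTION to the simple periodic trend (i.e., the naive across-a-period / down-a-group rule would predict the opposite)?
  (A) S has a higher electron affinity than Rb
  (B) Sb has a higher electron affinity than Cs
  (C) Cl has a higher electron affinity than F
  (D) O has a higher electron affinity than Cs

(C)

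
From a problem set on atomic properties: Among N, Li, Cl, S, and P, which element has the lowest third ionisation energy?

Consider each +2 ion: N²⁺ still has 3 valence electrons; Li²⁺ is already 1 electron into the core; Cl²⁺ still has 5 valence electrons; S²⁺ still has 4 valence electrons; P²⁺ still has 3 valence electrons.
Pulling an electron out of a noble-gas core costs far more than removing a remaining valence electron, so Li sits at the high end of IE_3.
Valence configurations: N²⁺ [He]2s²2p¹, Cl²⁺ [Ne]3s²3p³, S²⁺ [Ne]3s²3p², P²⁺ [Ne]3s²3p¹.
Approximate IE_3 values (kJ/mol): N 4578, Li 11815, Cl 3822, S 3357, P 2914.
Hence IE_3: P < S < Cl < N < Li.

P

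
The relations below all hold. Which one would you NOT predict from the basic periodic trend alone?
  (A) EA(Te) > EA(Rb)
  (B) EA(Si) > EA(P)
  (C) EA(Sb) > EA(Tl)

(B)

The general trend: electron affinity increases across a period and decreases down a group.
(A) Te (period 5, group 16) vs Rb (period 5, group 1): the stated order agrees with the simple trend.
(B) Si (period 3, group 14) vs P (period 3, group 15): the stated order contradicts the simple trend.
(C) Sb (period 5, group 15) vs Tl (period 6, group 13): the stated order agrees with the simple trend.
The exception is (B): adding an electron to P's half-filled 3p³ is unfavourable, so Si (3p²) has the more exothermic EA.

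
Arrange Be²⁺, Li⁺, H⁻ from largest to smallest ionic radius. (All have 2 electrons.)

All of these have 2 electrons, so size is governed by nuclear charge alone: the more protons, the stronger the pull on the same electron cloud, and the smaller the ion.
Nuclear charges: Be²⁺ (Z=4), Li⁺ (Z=3), H⁻ (Z=1).
Largest to smallest: H⁻ > Li⁺ > Be²⁺.

H⁻ > Li⁺ > Be²⁺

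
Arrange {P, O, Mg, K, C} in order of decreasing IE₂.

IE_2 is the cost of taking one more electron from the +1 cation: P⁺ still has 4 valence electrons; O⁺ still has 5 valence electrons; Mg⁺ still has 1 valence electron; K⁺ is the bare [Ar] core; C⁺ still has 3 valence electrons.
Usually core removal costs more than valence removal, but here the competition is close: a tightly held n=2 valence electron can cost more to remove than an n=3 core electron, so the actual values have to decide it.
Valence configurations: P⁺ [Ne]3s²3p², O⁺ [He]2s²2p³, Mg⁺ [Ne]3s¹, C⁺ [He]2s²2p¹.
Tabulated IE_2 (kJ/mol): P 1907, O 3388, Mg 1451, K 3052, C 2353.
Hence IE_2: Mg < P < C < K < O.

O > K > C > P > Mg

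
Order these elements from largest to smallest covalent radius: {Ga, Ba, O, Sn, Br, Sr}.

Across a period the added protons contract the valence shell; down a group each new principal shell makes the atom larger.
These span different periods and groups, so the two trends combine.
Br > O: period and group pull opposite ways; the down-group shift dominates (114 vs 63 pm).
Ga > Br: Ga lies to the left of Br in period 4, so the across-period effect alone puts Ga larger.
Sn > Ga: the two effects oppose for this pair; the down-group effect wins (140 vs 124 pm).
Sr > Sn: Sr lies to the left of Sn in period 5, so the across-period effect alone puts Sr larger.
Ba > Sr: Ba sits below Sr in group 2, so the down-group effect alone puts Ba larger.
For reference (pm): O 63, Ga 124, Br 114, Sr 185, Sn 140, Ba 196.
So from largest to smallest: Ba > Sr > Sn > Ga > Br > O.

Ba, Sr, Sn, Ga, Br, O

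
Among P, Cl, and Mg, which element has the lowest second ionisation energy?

Mg

IE_2 is the cost of taking one more electron from the +1 cation: P⁺ still has 4 valence electrons; Cl⁺ still has 6 valence electrons; Mg⁺ still has 1 valence electron.
All are still removing valence electrons, so compare the +1 ions as you would atoms: IE_2 generally rises across a period (higher Z_eff) and falls down a group (larger shell), subject to the usual subshell exceptions.
Valence configurations: P⁺ [Ne]3s²3p², Cl⁺ [Ne]3s²3p⁴, Mg⁺ [Ne]3s¹.
Tabulated IE_2 (kJ/mol): P 1907, Cl 2298, Mg 1451.
Overall IE_2 order: Mg < P < Cl.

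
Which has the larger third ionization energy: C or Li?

Li

Consider each +2 ion: C²⁺ still has 2 valence electrons; Li²⁺ is already 1 electron into the core.
Core electrons are held far more tightly than valence electrons, so Li tops the IE_3 order.
Tabulated IE_3 (kJ/mol): C 4620, Li 11815.
Overall IE_3 order: C < Li.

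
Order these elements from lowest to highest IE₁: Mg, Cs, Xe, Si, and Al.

Mg is in period 3, group 2; Al is in period 3, group 13; Si is in period 3, group 14; Xe is in period 5, group 18; Cs is in period 6, group 1.
IE₁ increases left→right with effective nuclear charge and decreases top→bottom as the valence shell moves farther out.
Here both period and group differ, so the two effects have to be weighed against each other.
Al > Cs: relative to Cs, both the across-period and down-group shifts push Al's first ionization energy up.
Mg > Al: this pair runs against the simple trend — see the exception note.
Si > Mg: both are in period 3; the period trend gives Si the larger value.
Xe > Si: period and group pull opposite ways; the across-period shift dominates (1170 vs 786 kJ/mol).
Note the exception: Mg has a higher first ionization energy than Al, contrary to the simple trend — Al's single 3p electron is easier to remove than one from Mg's filled 3s².
Approximate values (kJ/mol): Mg 738, Al 578, Si 786, Xe 1170, Cs 376.
So from lowest to highest: Cs < Al < Mg < Si < Xe.

Cs < Al < Mg < Si < Xe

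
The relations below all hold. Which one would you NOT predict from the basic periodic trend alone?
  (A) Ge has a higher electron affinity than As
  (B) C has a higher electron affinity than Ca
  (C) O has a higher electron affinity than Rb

(A)

The general trend: electron affinity increases across a period and decreases down a group.
(A) Ge (period 4, group 14) vs As (period 4, group 15): the stated order contradicts the simple trend.
(B) C (period 2, group 14) vs Ca (period 4, group 2): the stated order agrees with the simple trend.
(C) O (period 2, group 16) vs Rb (period 5, group 1): the stated order agrees with the simple trend.
The exception is (A): adding an electron to As's half-filled 4p³ is unfavourable, so Ge (4p²) has the more exothermic EA.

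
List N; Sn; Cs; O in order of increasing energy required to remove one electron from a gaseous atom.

N is in period 2, group 15; O is in period 2, group 16; Sn is in period 5, group 14; Cs is in period 6, group 1.
Removing the outermost electron gets harder across a period and easier down a group.
Neither a single period nor a single group — weigh both effects.
Sn > Cs: relative to Cs, both the across-period and down-group shifts push Sn's first ionization energy up.
O > Sn: relative to Sn, both the across-period and down-group shifts push O's first ionization energy up.
N > O: this pair runs against the simple trend — see the exception note.
Note the exception: N has a higher first ionization energy than O, contrary to the simple trend — pairing an electron in O's 2p⁴ costs repulsion energy, so O ionizes more easily than half-filled N (2p³).
Approximate values (kJ/mol): N 1402, O 1314, Sn 709, Cs 376.
So from lowest to highest: Cs < Sn < O < N.

Cs, Sn, O, N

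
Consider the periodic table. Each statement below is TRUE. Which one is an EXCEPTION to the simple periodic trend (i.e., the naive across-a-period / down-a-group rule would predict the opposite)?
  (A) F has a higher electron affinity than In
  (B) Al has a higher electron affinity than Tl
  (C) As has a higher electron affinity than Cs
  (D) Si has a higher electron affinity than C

The general trend: electron affinity increases across a period and decreases down a group.
(A) F (period 2, group 17) vs In (period 5, group 13): the stated order agrees with the simple trend.
(B) Al (period 3, group 13) vs Tl (period 6, group 13): the stated order agrees with the simple trend.
(C) As (period 4, group 15) vs Cs (period 6, group 1): the stated order agrees with the simple trend.
(D) Si (period 3, group 14) vs C (period 2, group 14): the stated order contradicts the simple trend.
The exception is (D): Si's larger, more diffuse 3p orbitals accept an added electron slightly more readily than C's compact 2p.

(D)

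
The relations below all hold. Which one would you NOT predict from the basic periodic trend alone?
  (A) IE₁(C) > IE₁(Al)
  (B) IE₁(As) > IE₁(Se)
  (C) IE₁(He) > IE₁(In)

(B)

The general trend: first ionisation energy increases across a period and decreases down a group.
(A) C (period 2, group 14) vs Al (period 3, group 13): the stated order agrees with the simple trend.
(B) As (period 4, group 15) vs Se (period 4, group 16): the stated order contradicts the simple trend.
(C) He (period 1, group 18) vs In (period 5, group 13): the stated order agrees with the simple trend.
The exception is (B): Se (4p⁴) ionizes more easily than half-filled As (4p³).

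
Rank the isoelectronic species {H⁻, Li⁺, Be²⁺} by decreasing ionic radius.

H⁻ > Li⁺ > Be²⁺

All of these have 2 electrons, so size is governed by nuclear charge alone: the more protons, the stronger the pull on the same electron cloud, and the smaller the ion.
Nuclear charges: Be²⁺ (Z=4), Li⁺ (Z=3), H⁻ (Z=1).
Largest to smallest: H⁻ > Li⁺ > Be²⁺.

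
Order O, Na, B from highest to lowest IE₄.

Consider each +3 ion: O³⁺ still has 3 valence electrons; Na³⁺ is already 2 electrons into the core; B³⁺ is the bare [He] core.
Pulling an electron out of a noble-gas core costs far more than removing a remaining valence electron, so Na and B sit at the high end of IE_4.
The numbers (kJ/mol): O 7469, Na 9543, B 25026.
Putting it together, IE_4: O < Na < B.

B > Na > O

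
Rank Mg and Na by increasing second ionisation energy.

Mg < Na

IE_2 is the cost of taking one more electron from the +1 cation: Mg⁺ still has 1 valence electron; Na⁺ is the bare [Ne] core.
Pulling an electron out of a noble-gas core costs far more than removing a remaining valence electron, so Na sits at the high end of IE_2.
The numbers (kJ/mol): Mg 1451, Na 4562.
Hence IE_2: Mg < Na.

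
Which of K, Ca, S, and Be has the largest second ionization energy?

The second ionization energy removes an electron from the +1 ion. For each element: K⁺ is the bare [Ar] core; Ca⁺ still has 1 valence electron; S⁺ still has 5 valence electrons; Be⁺ still has 1 valence electron.
Pulling an electron out of a noble-gas core costs far more than removing a remaining valence electron, so K sits at the high end of IE_2.
Valence configurations: Ca⁺ [Ar]4s¹, S⁺ [Ne]3s²3p³, Be⁺ [He]2s¹.
Tabulated IE_2 (kJ/mol): K 3052, Ca 1145, S 2252, Be 1757.
So the second ionization energies run Ca < Be < S < K.

K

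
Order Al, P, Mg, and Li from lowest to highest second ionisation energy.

Mg < Al < P < Li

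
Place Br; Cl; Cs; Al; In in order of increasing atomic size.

Cl < Br < Al < In < Cs

Al is in period 3, group 13; Cl is in period 3, group 17; Br is in period 4, group 17; In is in period 5, group 13; Cs is in period 6, group 1.
Moving right in a period, electrons are added to the same shell under a stronger nuclear pull, so atoms get smaller; moving down, a new shell is opened and atoms get larger.
Here both period and group differ, so the two effects have to be weighed against each other.
Br > Cl: they share group 17; the group trend gives Br the larger value.
Al > Br: the two effects oppose for this pair; the across-period effect wins (126 vs 114 pm).
In > Al: In sits below Al in group 13, so the down-group effect alone puts In larger.
Cs > In: both effects reinforce here, so Cs is clearly the larger of the two.
Approximate values (pm): Al 126, Cl 99, Br 114, In 142, Cs 232.
So from smallest to largest: Cl < Br < Al < In < Cs.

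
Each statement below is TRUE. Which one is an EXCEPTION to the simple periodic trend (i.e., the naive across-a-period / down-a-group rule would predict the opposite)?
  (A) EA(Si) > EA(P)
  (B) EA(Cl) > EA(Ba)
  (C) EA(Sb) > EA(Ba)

The general trend: electron affinity increases across a period and decreases down a group.
(A) Si (period 3, group 14) vs P (period 3, group 15): the stated order contradicts the simple trend.
(B) Cl (period 3, group 17) vs Ba (period 6, group 2): the stated order agrees with the simple trend.
(C) Sb (period 5, group 15) vs Ba (period 6, group 2): the stated order agrees with the simple trend.
The exception is (A): adding an electron to P's half-filled 3p³ is unfavourable, so Si (3p²) has the more exothermic EA.

(A)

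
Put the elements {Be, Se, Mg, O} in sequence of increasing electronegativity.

Mg < Be < Se < O

Be is in period 2, group 2; O is in period 2, group 16; Mg is in period 3, group 2; Se is in period 4, group 16.
Atoms toward the upper right of the periodic table pull bonding electrons most strongly.
Neither a single period nor a single group — weigh both effects.
Be > Mg: Be sits above Mg in group 2, so the down-group effect alone puts Be higher.
Se > Be: the two effects oppose for this pair; the across-period effect wins (2.55 vs 1.57).
O > Se: they share group 16; the group trend gives O the larger value.
Tabulated electronegativity (Pauling): Be 1.57, O 3.44, Mg 1.31, Se 2.55.
So from lowest to highest: Mg < Be < Se < O.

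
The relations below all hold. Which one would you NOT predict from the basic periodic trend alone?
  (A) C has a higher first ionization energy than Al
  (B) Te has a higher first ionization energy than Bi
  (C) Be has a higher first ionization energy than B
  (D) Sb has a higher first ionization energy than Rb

(C)

The general trend: first ionization energy increases across a period and decreases down a group.
(A) C (period 2, group 14) vs Al (period 3, group 13): the stated order agrees with the simple trend.
(B) Te (period 5, group 16) vs Bi (period 6, group 15): the stated order agrees with the simple trend.
(C) Be (period 2, group 2) vs B (period 2, group 13): the stated order contradicts the simple trend.
(D) Sb (period 5, group 15) vs Rb (period 5, group 1): the stated order agrees with the simple trend.
The exception is (C): removing B's lone 2p electron is easier than breaking Be's filled 2s².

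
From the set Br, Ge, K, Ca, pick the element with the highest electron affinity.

K is in period 4, group 1; Ca is in period 4, group 2; Ge is in period 4, group 14; Br is in period 4, group 17.
Electron affinity generally becomes more exothermic across a period toward the halogens and less exothermic down a group.
All lie in period 4; the across-period trend (electron affinity increases left to right) applies, with the exception below.
Note the exception: K has a higher electron affinity than Ca, contrary to the simple trend — adding an electron to Ca (ns²) has to open a new, higher-energy np subshell, which is unfavourable.
For reference (kJ/mol): K 48, Ca 2, Ge 119, Br 325.
The highest electron affinity among these belongs to Br.

Br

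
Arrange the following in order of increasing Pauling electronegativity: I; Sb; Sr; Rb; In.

Rb < Sr < In < Sb < I

Rb is in period 5, group 1; Sr is in period 5, group 2; In is in period 5, group 13; Sb is in period 5, group 15; I is in period 5, group 17.
Atoms toward the upper right of the periodic table pull bonding electrons most strongly.
All lie in period 5, so electronegativity increases left to right.
So from lowest to highest: Rb < Sr < In < Sb < I.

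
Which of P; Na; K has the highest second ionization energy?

Consider each +1 ion: P⁺ still has 4 valence electrons; Na⁺ is the bare [Ne] core; K⁺ is the bare [Ar] core.
Core electrons are held far more tightly than valence electrons, so K and Na top the IE_2 order.
Tabulated IE_2 (kJ/mol): P 1907, Na 4562, K 3052.
Overall IE_2 order: P < K < Na.

Na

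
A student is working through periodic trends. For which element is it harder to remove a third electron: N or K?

IE_3 is the cost of taking one more electron from the +2 cation: N²⁺ still has 3 valence electrons; K²⁺ is already 1 electron into the core.
Usually core removal costs more than valence removal, but here the competition is close: a tightly held n=2 valence electron can cost more to remove than an n=3 core electron, so the actual values have to decide it.
Approximate IE_3 values (kJ/mol): N 4578, K 4420.
Putting it together, IE_3: K < N.

N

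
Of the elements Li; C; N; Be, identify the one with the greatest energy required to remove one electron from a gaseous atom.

N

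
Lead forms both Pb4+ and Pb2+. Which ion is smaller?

Pb4+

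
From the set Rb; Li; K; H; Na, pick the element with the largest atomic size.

Rb

Radius decreases left→right (rising Z_eff, same n) and increases top→bottom (higher n).
All are in group 1, so atomic radius increases down the group.
The largest atomic size among these belongs to Rb.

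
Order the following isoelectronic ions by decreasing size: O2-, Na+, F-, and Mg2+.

O2-, F-, Na+, Mg2+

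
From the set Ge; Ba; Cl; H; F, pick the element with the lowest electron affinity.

Ba

H is in period 1, group 1; F is in period 2, group 17; Cl is in period 3, group 17; Ge is in period 4, group 14; Ba is in period 6, group 2.
Electron affinity generally becomes more exothermic across a period toward the halogens and less exothermic down a group.
Here both period and group differ, so the two effects have to be weighed against each other.
H > Ba: period and group pull opposite ways; the down-group shift dominates (73 vs 14 kJ/mol).
Ge > H: the two effects oppose for this pair; the across-period effect wins (119 vs 73 kJ/mol).
F > Ge: relative to Ge, both the across-period and down-group shifts push F's electron affinity up.
Cl > F: this pair runs against the simple trend — see the exception note.
Note the exception: Cl has a higher electron affinity than F, contrary to the simple trend — F's small 2p subshell makes the incoming electron feel strong e⁻–e⁻ repulsion, so Cl actually releases more energy on gaining an electron.
For reference (kJ/mol): H 73, F 328, Cl 349, Ge 119, Ba 14.
The lowest electron affinity among these belongs to Ba.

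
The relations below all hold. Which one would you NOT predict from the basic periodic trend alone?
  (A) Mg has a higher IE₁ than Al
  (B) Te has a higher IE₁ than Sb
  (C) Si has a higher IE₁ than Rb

(A)

The general trend: IE₁ increases across a period and decreases down a group.
(A) Mg (period 3, group 2) vs Al (period 3, group 13): the stated order contradicts the simple trend.
(B) Te (period 5, group 16) vs Sb (period 5, group 15): the stated order agrees with the simple trend.
(C) Si (period 3, group 14) vs Rb (period 5, group 1): the stated order agrees with the simple trend.
The exception is (A): Al's single 3p electron is easier to remove than one from Mg's filled 3s².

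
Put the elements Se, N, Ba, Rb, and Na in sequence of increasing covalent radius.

N is in period 2, group 15; Na is in period 3, group 1; Se is in period 4, group 16; Rb is in period 5, group 1; Ba is in period 6, group 2.
Moving right in a period, electrons are added to the same shell under a stronger nuclear pull, so atoms get smaller; moving down, a new shell is opened and atoms get larger.
Here both period and group differ, so the two effects have to be weighed against each other.
Se > N: the two effects oppose for this pair; the down-group effect wins (116 vs 71 pm).
Na > Se: period and group pull opposite ways; the across-period shift dominates (155 vs 116 pm).
Ba > Na: the two effects oppose for this pair; the down-group effect wins (196 vs 155 pm).
Rb > Ba: the two effects oppose for this pair; the across-period effect wins (210 vs 196 pm).
For reference (pm): N 71, Na 155, Se 116, Rb 210, Ba 196.
So from smallest to largest: N < Se < Na < Ba < Rb.

N < Se < Na < Ba < Rb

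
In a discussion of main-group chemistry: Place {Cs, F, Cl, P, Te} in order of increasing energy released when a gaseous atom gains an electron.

F is in period 2, group 17; P is in period 3, group 15; Cl is in period 3, group 17; Te is in period 5, group 16; Cs is in period 6, group 1.
Electron affinity generally becomes more exothermic across a period toward the halogens and less exothermic down a group.
These span different periods and groups, so the two trends combine.
P > Cs: relative to Cs, both the across-period and down-group shifts push P's electron affinity up.
Te > P: the two effects oppose for this pair; the across-period effect wins (190 vs 72 kJ/mol).
F > Te: both effects reinforce here, so F is clearly the higher of the two.
Cl > F: this pair runs against the simple trend — see the exception note.
Note the exception: Cl has a higher electron affinity than F, contrary to the simple trend — F's small 2p subshell makes the incoming electron feel strong e⁻–e⁻ repulsion, so Cl actually releases more energy on gaining an electron.
Tabulated electron affinity (kJ/mol): F 328, P 72, Cl 349, Te 190, Cs 46.
So from lowest to highest: Cs < P < Te < F < Cl.

Cs < P < Te < F < Cl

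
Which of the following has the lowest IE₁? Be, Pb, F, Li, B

Li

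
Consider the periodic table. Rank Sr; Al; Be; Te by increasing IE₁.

Sr, Al, Te, Be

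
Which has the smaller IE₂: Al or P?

Al

Consider each +1 ion: Al⁺ still has 2 valence electrons; P⁺ still has 4 valence electrons.
All are still removing valence electrons, so compare the +1 ions as you would atoms: IE_2 generally rises across a period (higher Z_eff) and falls down a group (larger shell), subject to the usual subshell exceptions.
Valence configurations: Al⁺ [Ne]3s², P⁺ [Ne]3s²3p².
The numbers (kJ/mol): Al 1817, P 1907.
Overall IE_2 order: Al < P.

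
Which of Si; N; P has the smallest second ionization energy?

The second ionization energy removes an electron from the +1 ion. For each element: Si⁺ still has 3 valence electrons; N⁺ still has 4 valence electrons; P⁺ still has 4 valence electrons.
All are still removing valence electrons, so compare the +1 ions as you would atoms: IE_2 generally rises across a period (higher Z_eff) and falls down a group (larger shell), subject to the usual subshell exceptions.
Valence configurations: Si⁺ [Ne]3s²3p¹, N⁺ [He]2s²2p², P⁺ [Ne]3s²3p².
Approximate IE_2 values (kJ/mol): Si 1577, N 2856, P 1907.
Overall IE_2 order: Si < P < N.

Si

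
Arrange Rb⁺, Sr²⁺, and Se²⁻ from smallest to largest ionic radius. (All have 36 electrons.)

Sr²⁺ < Rb⁺ < Se²⁻

All of these have 36 electrons, so size is governed by nuclear charge alone: the more protons, the stronger the pull on the same electron cloud, and the smaller the ion.
Nuclear charges: Sr²⁺ (Z=38), Rb⁺ (Z=37), Se²⁻ (Z=34).
Smallest to largest: Sr²⁺ < Rb⁺ < Se²⁻.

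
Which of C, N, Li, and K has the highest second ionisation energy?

Li

IE_2 is the cost of taking one more electron from the +1 cation: C⁺ still has 3 valence electrons; N⁺ still has 4 valence electrons; Li⁺ is the bare [He] core; K⁺ is the bare [Ar] core.
Breaking into a closed-shell core is much more expensive than removing a leftover valence electron — K and Li have the largest IE_2 here.
Valence configurations: C⁺ [He]2s²2p¹, N⁺ [He]2s²2p².
Approximate IE_2 values (kJ/mol): C 2353, N 2856, Li 7298, K 3052.
Overall IE_2 order: C < N < K < Li.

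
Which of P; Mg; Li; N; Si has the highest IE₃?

Li

After 2 electrons have been removed, what remains? P²⁺ still has 3 valence electrons; Mg²⁺ is the bare [Ne] core; Li²⁺ is already 1 electron into the core; N²⁺ still has 3 valence electrons; Si²⁺ still has 2 valence electrons.
Core electrons are held far more tightly than valence electrons, so Mg and Li top the IE_3 order.
Valence configurations: P²⁺ [Ne]3s²3p¹, N²⁺ [He]2s²2p¹, Si²⁺ [Ne]3s².
P²⁺ loses a lone 3p electron whereas Si²⁺ must break into a filled 3s² pair, so IE_3(Si) > IE_3(P) even though P has the higher nuclear charge.
The numbers (kJ/mol): P 2914, Mg 7733, Li 11815, N 4578, Si 3232.
Putting it together, IE_3: P < Si < N < Mg < Li.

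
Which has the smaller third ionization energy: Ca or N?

N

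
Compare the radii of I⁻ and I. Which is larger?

I⁻

Forming I⁻ adds 1 electron to I. More electron–electron repulsion in the same shell, with unchanged nuclear charge, lets the cloud expand.
An anion is larger than its parent atom: I⁻ > I.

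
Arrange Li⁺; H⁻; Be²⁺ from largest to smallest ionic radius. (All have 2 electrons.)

All of these have 2 electrons, so size is governed by nuclear charge alone: the more protons, the stronger the pull on the same electron cloud, and the smaller the ion.
Nuclear charges: Be²⁺ (Z=4), Li⁺ (Z=3), H⁻ (Z=1).
Largest to smallest: H⁻ > Li⁺ > Be²⁺.

H⁻ > Li⁺ > Be²⁺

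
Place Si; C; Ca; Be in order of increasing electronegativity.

Ca, Be, Si, C

Be is in period 2, group 2; C is in period 2, group 14; Si is in period 3, group 14; Ca is in period 4, group 2.
Electronegativity increases across a period and decreases down a group, tracking effective nuclear charge and atomic size.
Here both period and group differ, so the two effects have to be weighed against each other.
Be > Ca: Be sits above Ca in group 2, so the down-group effect alone puts Be higher.
Si > Be: the two effects oppose for this pair; the across-period effect wins (1.90 vs 1.57).
C > Si: they share group 14; the group trend gives C the larger value.
For reference (Pauling): Be 1.57, C 2.55, Si 1.90, Ca 1.00.
So from lowest to highest: Ca < Be < Si < C.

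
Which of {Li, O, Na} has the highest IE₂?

IE_2 is the cost of taking one more electron from the +1 cation: Li⁺ is the bare [He] core; O⁺ still has 5 valence electrons; Na⁺ is the bare [Ne] core.
Breaking into a closed-shell core is much more expensive than removing a leftover valence electron — Na and Li have the largest IE_2 here.
Approximate IE_2 values (kJ/mol): Li 7298, O 3388, Na 4562.
Hence IE_2: O < Na < Li.

Li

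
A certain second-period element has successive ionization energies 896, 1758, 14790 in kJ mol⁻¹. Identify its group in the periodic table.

Group 2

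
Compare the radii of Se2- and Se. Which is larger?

Se2-

Forming Se2- adds 2 electrons to Se. More electron–electron repulsion in the same shell, with unchanged nuclear charge, lets the cloud expand.
An anion is larger than its parent atom: Se2- > Se.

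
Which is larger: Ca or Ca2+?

Ca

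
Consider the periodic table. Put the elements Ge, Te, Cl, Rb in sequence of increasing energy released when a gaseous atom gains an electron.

Rb < Ge < Te < Cl

Cl is in period 3, group 17; Ge is in period 4, group 14; Rb is in period 5, group 1; Te is in period 5, group 16.
Atoms with high Z_eff and room in the valence shell (especially the halogens) have the most exothermic electron affinities.
These span different periods and groups, so the two trends combine.
Ge > Rb: relative to Rb, both the across-period and down-group shifts push Ge's electron affinity up.
Te > Ge: period and group pull opposite ways; the across-period shift dominates (190 vs 119 kJ/mol).
Cl > Te: relative to Te, both the across-period and down-group shifts push Cl's electron affinity up.
For reference (kJ/mol): Cl 349, Ge 119, Rb 47, Te 190.
So from lowest to highest: Rb < Ge < Te < Cl.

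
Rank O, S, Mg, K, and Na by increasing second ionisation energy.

Mg, S, K, O, Na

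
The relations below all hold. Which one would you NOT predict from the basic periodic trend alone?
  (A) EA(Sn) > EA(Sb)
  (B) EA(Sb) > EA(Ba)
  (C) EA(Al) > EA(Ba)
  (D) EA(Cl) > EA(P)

(A)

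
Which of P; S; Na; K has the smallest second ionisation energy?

P

Consider each +1 ion: P⁺ still has 4 valence electrons; S⁺ still has 5 valence electrons; Na⁺ is the bare [Ne] core; K⁺ is the bare [Ar] core.
Core electrons are held far more tightly than valence electrons, so K and Na top the IE_2 order.
Valence configurations: P⁺ [Ne]3s²3p², S⁺ [Ne]3s²3p³.
Tabulated IE_2 (kJ/mol): P 1907, S 2252, Na 4562, K 3052.
Putting it together, IE_2: P < S < K < Na.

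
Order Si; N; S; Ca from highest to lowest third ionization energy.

Ca, N, S, Si

IE_3 is the cost of taking one more electron from the +2 cation: Si²⁺ still has 2 valence electrons; N²⁺ still has 3 valence electrons; S²⁺ still has 4 valence electrons; Ca²⁺ is the bare [Ar] core.
Breaking into a closed-shell core is much more expensive than removing a leftover valence electron — Ca has the largest IE_3 here.
Valence configurations: Si²⁺ [Ne]3s², N²⁺ [He]2s²2p¹, S²⁺ [Ne]3s²3p².
Tabulated IE_3 (kJ/mol): Si 3232, N 4578, S 3357, Ca 4912.
So the third ionization energies run Si < S < N < Ca.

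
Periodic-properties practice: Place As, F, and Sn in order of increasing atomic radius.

F < As < Sn

F is in period 2, group 17; As is in period 4, group 15; Sn is in period 5, group 14.
Moving right in a period, electrons are added to the same shell under a stronger nuclear pull, so atoms get smaller; moving down, a new shell is opened and atoms get larger.
These span different periods and groups, so the two trends combine.
As > F: both effects reinforce here, so As is clearly the larger of the two.
Sn > As: both effects reinforce here, so Sn is clearly the larger of the two.
Approximate values (pm): F 64, As 121, Sn 140.
So from smallest to largest: F < As < Sn.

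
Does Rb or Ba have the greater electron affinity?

Rb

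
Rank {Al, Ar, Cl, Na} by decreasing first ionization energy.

Na is in period 3, group 1; Al is in period 3, group 13; Cl is in period 3, group 17; Ar is in period 3, group 18.
Removing the outermost electron gets harder across a period and easier down a group.
All lie in period 3, so first ionization energy increases left to right.
So from highest to lowest: Ar > Cl > Al > Na.

Ar > Cl > Al > Na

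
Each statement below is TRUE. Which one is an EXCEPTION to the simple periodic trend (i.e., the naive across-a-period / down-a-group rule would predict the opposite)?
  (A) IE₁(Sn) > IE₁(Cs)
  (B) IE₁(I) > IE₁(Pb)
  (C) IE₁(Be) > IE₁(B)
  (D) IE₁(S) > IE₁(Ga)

The general trend: first ionization energy increases across a period and decreases down a group.
(A) Sn (period 5, group 14) vs Cs (period 6, group 1): the stated order agrees with the simple trend.
(B) I (period 5, group 17) vs Pb (period 6, group 14): the stated order agrees with the simple trend.
(C) Be (period 2, group 2) vs B (period 2, group 13): the stated order contradicts the simple trend.
(D) S (period 3, group 16) vs Ga (period 4, group 13): the stated order agrees with the simple trend.
The exception is (C): removing B's lone 2p electron is easier than breaking Be's filled 2s².

(C)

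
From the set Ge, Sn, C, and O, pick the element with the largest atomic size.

Sn

Atomic radius shrinks across a period as nuclear charge pulls the same shell inward, and grows down a group as new shells are added.
These span different periods and groups, so the two trends combine.
C > O: C lies to the left of O in period 2, so the across-period effect alone puts C larger.
Ge > C: Ge sits below C in group 14, so the down-group effect alone puts Ge larger.
Sn > Ge: they share group 14; the group trend gives Sn the larger value.
Tabulated atomic radius (pm): C 75, O 63, Ge 121, Sn 140.
The largest atomic size among these belongs to Sn.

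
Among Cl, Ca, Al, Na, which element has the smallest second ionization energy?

Consider each +1 ion: Cl⁺ still has 6 valence electrons; Ca⁺ still has 1 valence electron; Al⁺ still has 2 valence electrons; Na⁺ is the bare [Ne] core.
Breaking into a closed-shell core is much more expensive than removing a leftover valence electron — Na has the largest IE_2 here.
Valence configurations: Cl⁺ [Ne]3s²3p⁴, Ca⁺ [Ar]4s¹, Al⁺ [Ne]3s².
The numbers (kJ/mol): Cl 2298, Ca 1145, Al 1817, Na 4562.
So the second ionization energies run Ca < Al < Cl < Na.

Ca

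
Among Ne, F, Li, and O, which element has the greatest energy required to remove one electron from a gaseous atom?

Ne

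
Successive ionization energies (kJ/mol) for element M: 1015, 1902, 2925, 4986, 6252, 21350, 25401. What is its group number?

Group 15

Look for the largest jump between consecutive ionization energies: IE6/IE5 ≈ 3.4, far larger than any earlier ratio.
That jump marks the point where a core electron is being removed. So the atom has 5 valence electrons.
A main-group element with 5 valence electrons is in group 15.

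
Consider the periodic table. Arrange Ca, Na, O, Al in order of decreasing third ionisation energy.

After 2 electrons have been removed, what remains? Ca²⁺ is the bare [Ar] core; Na²⁺ is already 1 electron into the core; O²⁺ still has 4 valence electrons; Al²⁺ still has 1 valence electron.
Usually core removal costs more than valence removal, but here the competition is close: a tightly held n=2 valence electron can cost more to remove than an n=3 core electron, so the actual values have to decide it.
Valence configurations: O²⁺ [He]2s²2p², Al²⁺ [Ne]3s¹.
Tabulated IE_3 (kJ/mol): Ca 4912, Na 6910, O 5300, Al 2745.
Putting it together, IE_3: Al < Ca < O < Na.

Na, O, Ca, Al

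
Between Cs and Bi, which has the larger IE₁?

Cs is in period 6, group 1; Bi is in period 6, group 15.
Across a period the outer electron is held more tightly (higher IE₁); down a group it sits in a higher shell, more shielded, and comes off more easily.
All lie in period 6, so first ionization energy increases left to right.
So Bi has the larger IE₁ (Bi > Cs).

Bi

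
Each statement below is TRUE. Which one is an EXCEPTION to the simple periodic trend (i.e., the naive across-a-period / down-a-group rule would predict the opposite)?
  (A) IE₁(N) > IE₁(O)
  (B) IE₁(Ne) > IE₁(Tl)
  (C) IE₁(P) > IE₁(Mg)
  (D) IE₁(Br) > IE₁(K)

(A)

The general trend: first ionisation energy increases across a period and decreases down a group.
(A) N (period 2, group 15) vs O (period 2, group 16): the stated order contradicts the simple trend.
(B) Ne (period 2, group 18) vs Tl (period 6, group 13): the stated order agrees with the simple trend.
(C) P (period 3, group 15) vs Mg (period 3, group 2): the stated order agrees with the simple trend.
(D) Br (period 4, group 17) vs K (period 4, group 1): the stated order agrees with the simple trend.
The exception is (A): pairing an electron in O's 2p⁴ costs repulsion energy, so O ionizes more easily than half-filled N (2p³).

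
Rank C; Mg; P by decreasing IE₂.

C > P > Mg

IE_2 is the cost of taking one more electron from the +1 cation: C⁺ still has 3 valence electrons; Mg⁺ still has 1 valence electron; P⁺ still has 4 valence electrons.
All are still removing valence electrons, so compare the +1 ions as you would atoms: IE_2 generally rises across a period (higher Z_eff) and falls down a group (larger shell), subject to the usual subshell exceptions.
Valence configurations: C⁺ [He]2s²2p¹, Mg⁺ [Ne]3s¹, P⁺ [Ne]3s²3p².
The numbers (kJ/mol): C 2353, Mg 1451, P 1907.
Hence IE_2: Mg < P < C.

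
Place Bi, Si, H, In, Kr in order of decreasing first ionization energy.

Kr > H > Si > Bi > In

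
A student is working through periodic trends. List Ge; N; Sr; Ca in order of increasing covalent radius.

N < Ge < Ca < Sr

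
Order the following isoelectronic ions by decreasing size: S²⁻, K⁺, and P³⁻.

P³⁻, S²⁻, K⁺

All of these have 18 electrons, so size is governed by nuclear charge alone: the more protons, the stronger the pull on the same electron cloud, and the smaller the ion.
Nuclear charges: K⁺ (Z=19), S²⁻ (Z=16), P³⁻ (Z=15).
Largest to smallest: P³⁻ > S²⁻ > K⁺.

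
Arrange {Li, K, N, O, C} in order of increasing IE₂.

IE_2 is the cost of taking one more electron from the +1 cation: Li⁺ is the bare [He] core; K⁺ is the bare [Ar] core; N⁺ still has 4 valence electrons; O⁺ still has 5 valence electrons; C⁺ still has 3 valence electrons.
Usually core removal costs more than valence removal, but here the competition is close: a tightly held n=2 valence electron can cost more to remove than an n=3 core electron, so the actual values have to decide it.
Valence configurations: N⁺ [He]2s²2p², O⁺ [He]2s²2p³, C⁺ [He]2s²2p¹.
Tabulated IE_2 (kJ/mol): Li 7298, K 3052, N 2856, O 3388, C 2353.
So the second ionization energies run C < N < K < O < Li.

C < N < K < O < Li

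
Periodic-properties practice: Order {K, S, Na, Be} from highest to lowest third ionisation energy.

Be, Na, K, S

Consider each +2 ion: K²⁺ is already 1 electron into the core; S²⁺ still has 4 valence electrons; Na²⁺ is already 1 electron into the core; Be²⁺ is the bare [He] core.
Breaking into a closed-shell core is much more expensive than removing a leftover valence electron — K, Na and Be have the largest IE_3 here.
The numbers (kJ/mol): K 4420, S 3357, Na 6910, Be 14849.
Hence IE_3: S < K < Na < Be.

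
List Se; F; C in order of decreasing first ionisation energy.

Removing the outermost electron gets harder across a period and easier down a group.
Here both period and group differ, so the two effects have to be weighed against each other.
C > Se: period and group pull opposite ways; the down-group shift dominates (1086 vs 941 kJ/mol).
F > C: both are in period 2; the period trend gives F the larger value.
Tabulated first ionization energy (kJ/mol): C 1086, F 1681, Se 941.
So from highest to lowest: F > C > Se.

F > C > Se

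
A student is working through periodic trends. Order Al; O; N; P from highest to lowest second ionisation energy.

O > N > P > Al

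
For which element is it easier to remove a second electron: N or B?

B

After 1 electron has been removed, what remains? N⁺ still has 4 valence electrons; B⁺ still has 2 valence electrons.
All are still removing valence electrons, so compare the +1 ions as you would atoms: IE_2 generally rises across a period (higher Z_eff) and falls down a group (larger shell), subject to the usual subshell exceptions.
Valence configurations: N⁺ [He]2s²2p², B⁺ [He]2s².
Approximate IE_2 values (kJ/mol): N 2856, B 2427.
So the second ionization energies run B < N.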